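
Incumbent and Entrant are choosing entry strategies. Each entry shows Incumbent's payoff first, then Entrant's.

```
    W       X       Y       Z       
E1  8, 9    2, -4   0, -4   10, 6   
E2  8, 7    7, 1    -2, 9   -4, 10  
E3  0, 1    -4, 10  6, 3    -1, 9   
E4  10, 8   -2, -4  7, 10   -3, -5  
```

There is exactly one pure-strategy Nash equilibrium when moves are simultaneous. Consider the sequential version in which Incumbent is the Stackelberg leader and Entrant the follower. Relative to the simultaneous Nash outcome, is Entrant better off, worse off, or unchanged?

worse off

Work backward from Entrant's decision.
- E1: BR = W, leader payoff 8.
- E2: BR = Z, leader payoff -4.
- E3: BR = X, leader payoff -4.
- E4: BR = Y, leader payoff 7.
Among 8, -4, -4, 7, the best is 8 at E1. Subgame-perfect outcome: (E1, W) with payoffs (8, 9).
Now find the simultaneous Nash equilibrium.
Incumbent's best replies: W→E4; X→E2; Y→E4; Z→E1.
Entrant's best replies: E1→W; E2→Z; E3→X; E4→Y.
The unique mutual best reply is (E4, Y), giving (7, 10).
Entrant earns 9 sequentially versus 10 at the Nash outcome: worse off.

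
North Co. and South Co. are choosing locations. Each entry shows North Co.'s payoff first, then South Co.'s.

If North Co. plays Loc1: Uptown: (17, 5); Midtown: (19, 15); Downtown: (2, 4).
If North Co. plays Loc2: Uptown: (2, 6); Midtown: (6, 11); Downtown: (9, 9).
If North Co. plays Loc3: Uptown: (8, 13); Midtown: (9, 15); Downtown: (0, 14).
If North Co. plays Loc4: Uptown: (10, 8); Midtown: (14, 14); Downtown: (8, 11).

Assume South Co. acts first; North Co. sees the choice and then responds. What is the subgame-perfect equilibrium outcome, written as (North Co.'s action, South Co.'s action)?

(Loc1, Midtown)

Backward induction with South Co. moving first.
- Uptown → North Co. plays Loc1 (best of 17, 2, 8, 10); South Co. gets 5.
- Midtown → North Co. plays Loc1 (best of 19, 6, 9, 14); South Co. gets 15.
- Downtown → North Co. plays Loc2 (best of 2, 9, 0, 8); South Co. gets 9.
Maximizing over 5, 15, 9, South Co. chooses Midtown. Subgame-perfect outcome: (Loc1, Midtown) with payoffs (19, 15).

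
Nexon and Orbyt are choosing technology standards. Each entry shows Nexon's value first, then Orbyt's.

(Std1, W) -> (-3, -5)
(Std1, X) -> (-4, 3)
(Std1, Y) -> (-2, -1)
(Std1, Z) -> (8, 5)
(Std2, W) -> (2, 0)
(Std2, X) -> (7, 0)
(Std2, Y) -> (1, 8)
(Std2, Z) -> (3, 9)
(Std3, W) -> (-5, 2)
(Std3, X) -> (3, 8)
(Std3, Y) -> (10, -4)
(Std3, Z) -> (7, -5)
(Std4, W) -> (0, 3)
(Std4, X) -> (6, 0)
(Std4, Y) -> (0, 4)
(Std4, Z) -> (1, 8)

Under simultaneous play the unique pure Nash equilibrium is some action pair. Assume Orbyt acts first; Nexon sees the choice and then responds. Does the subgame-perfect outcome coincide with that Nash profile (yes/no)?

Nexon best-responds to each possible Orbyt move:
- W: BR = Std2, leader payoff 0.
- X: BR = Std2, leader payoff 0.
- Y: BR = Std3, leader payoff -4.
- Z: BR = Std1, leader payoff 5.
Among 0, 0, -4, 5, the best is 5 at Z. Subgame-perfect outcome: (Std1, Z) with payoffs (8, 5).
Now find the simultaneous Nash equilibrium.
Nexon's best replies: W→Std2; X→Std2; Y→Std3; Z→Std1.
Orbyt's best replies: Std1→Z; Std2→Z; Std3→X; Std4→Z.
The unique mutual best reply is (Std1, Z), giving (8, 5).
Sequential outcome (Std1, Z) coincides with the Nash profile (Std1, Z).

yes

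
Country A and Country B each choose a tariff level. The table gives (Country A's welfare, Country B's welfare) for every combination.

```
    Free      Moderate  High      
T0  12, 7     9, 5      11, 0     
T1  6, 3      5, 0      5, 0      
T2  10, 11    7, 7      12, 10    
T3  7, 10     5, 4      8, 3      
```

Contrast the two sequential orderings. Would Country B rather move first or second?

first

If Country A leads: Country B's best replies are T0→Free, T1→Free, T2→Free, T3→Free; Country A's induced payoffs 12, 6, 10, 7; outcome (T0, Free), payoffs (12, 7).
If Country B leads: Country A's best replies are Free→T0, Moderate→T0, High→T2; Country B's induced payoffs 7, 5, 10; outcome (T2, High), payoffs (12, 10).
Country B gets 10 moving first and 7 moving second, so Country B prefers to move first.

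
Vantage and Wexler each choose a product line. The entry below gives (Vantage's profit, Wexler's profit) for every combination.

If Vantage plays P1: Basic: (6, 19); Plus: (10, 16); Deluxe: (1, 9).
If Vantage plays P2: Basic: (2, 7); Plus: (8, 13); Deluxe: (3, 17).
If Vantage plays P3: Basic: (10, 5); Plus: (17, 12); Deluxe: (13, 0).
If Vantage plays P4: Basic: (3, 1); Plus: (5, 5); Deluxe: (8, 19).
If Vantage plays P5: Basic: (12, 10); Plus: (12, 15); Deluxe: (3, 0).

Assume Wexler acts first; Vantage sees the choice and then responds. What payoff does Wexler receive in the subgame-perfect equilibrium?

12

Backward induction with Wexler moving first.
- Basic: BR = P5, leader payoff 10.
- Plus: BR = P3, leader payoff 12.
- Deluxe: BR = P3, leader payoff 0.
Among 10, 12, 0, the best is 12 at Plus. Subgame-perfect outcome: (P3, Plus) with payoffs (17, 12).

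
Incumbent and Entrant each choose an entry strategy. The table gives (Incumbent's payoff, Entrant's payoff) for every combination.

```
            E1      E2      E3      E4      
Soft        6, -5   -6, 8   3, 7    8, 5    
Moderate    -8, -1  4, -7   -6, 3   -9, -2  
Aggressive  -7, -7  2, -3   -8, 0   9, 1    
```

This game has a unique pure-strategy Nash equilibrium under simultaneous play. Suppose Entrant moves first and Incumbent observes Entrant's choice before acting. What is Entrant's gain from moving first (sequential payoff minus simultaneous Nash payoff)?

Solve by backward induction (Entrant leads).
- E1: Incumbent compares 6, -8, -7 and picks Soft; Entrant would get -5.
- E2: Incumbent compares -6, 4, 2 and picks Moderate; Entrant would get -7.
- E3: Incumbent compares 3, -6, -8 and picks Soft; Entrant would get 7.
- E4: Incumbent compares 8, -9, 9 and picks Aggressive; Entrant would get 1.
Entrant's induced payoffs are -5, -7, 7, 1, so Entrant commits to E3. Subgame-perfect outcome: (Soft, E3) with payoffs (3, 7).
Now find the simultaneous Nash equilibrium.
Incumbent's best replies: E1→Soft; E2→Moderate; E3→Soft; E4→Aggressive.
Entrant's best replies: Soft→E2; Moderate→E3; Aggressive→E4.
The unique mutual best reply is (Aggressive, E4), giving (9, 1).
Entrant's commitment gain: 7 − 1 = 6.

6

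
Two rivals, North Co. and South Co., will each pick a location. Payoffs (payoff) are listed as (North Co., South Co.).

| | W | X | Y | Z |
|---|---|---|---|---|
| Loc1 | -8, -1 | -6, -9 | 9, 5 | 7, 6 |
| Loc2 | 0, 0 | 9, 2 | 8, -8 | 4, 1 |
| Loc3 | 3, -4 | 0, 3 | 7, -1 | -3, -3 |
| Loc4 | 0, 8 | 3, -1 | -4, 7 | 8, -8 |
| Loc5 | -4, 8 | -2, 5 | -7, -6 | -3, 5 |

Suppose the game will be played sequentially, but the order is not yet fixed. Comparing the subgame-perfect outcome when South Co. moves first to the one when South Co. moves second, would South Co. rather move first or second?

If North Co. leads: South Co.'s best replies are Loc1→Z, Loc2→X, Loc3→X, Loc4→W, Loc5→W; North Co.'s induced payoffs 7, 9, 0, 0, -4; outcome (Loc2, X), payoffs (9, 2).
If South Co. leads: North Co.'s best replies are W→Loc3, X→Loc2, Y→Loc1, Z→Loc4; South Co.'s induced payoffs -4, 2, 5, -8; outcome (Loc1, Y), payoffs (9, 5).
South Co. gets 5 moving first and 2 moving second, so South Co. prefers to move first.

first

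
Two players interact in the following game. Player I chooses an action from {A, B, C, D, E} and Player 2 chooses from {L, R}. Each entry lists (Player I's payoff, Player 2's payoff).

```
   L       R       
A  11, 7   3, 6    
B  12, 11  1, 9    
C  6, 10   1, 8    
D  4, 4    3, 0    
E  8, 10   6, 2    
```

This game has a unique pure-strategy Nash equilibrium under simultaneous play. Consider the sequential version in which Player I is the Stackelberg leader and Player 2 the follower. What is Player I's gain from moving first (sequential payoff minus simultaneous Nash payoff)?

0

Backward induction with Player I moving first.
- A → Player 2 plays L (best of 7, 6); Player I gets 11.
- B → Player 2 plays L (best of 11, 9); Player I gets 12.
- C → Player 2 plays L (best of 10, 8); Player I gets 6.
- D → Player 2 plays L (best of 4, 0); Player I gets 4.
- E → Player 2 plays L (best of 10, 2); Player I gets 8.
Player I's induced payoffs are 11, 12, 6, 4, 8, so Player I commits to B. Subgame-perfect outcome: (B, L) with payoffs (12, 11).
For the simultaneous game, intersect best replies.
Player I's best replies: L→B; R→E.
Player 2's best replies: A→L; B→L; C→L; D→L; E→L.
The unique mutual best reply is (B, L), giving (12, 11).
Player I's commitment gain: 12 − 12 = 0.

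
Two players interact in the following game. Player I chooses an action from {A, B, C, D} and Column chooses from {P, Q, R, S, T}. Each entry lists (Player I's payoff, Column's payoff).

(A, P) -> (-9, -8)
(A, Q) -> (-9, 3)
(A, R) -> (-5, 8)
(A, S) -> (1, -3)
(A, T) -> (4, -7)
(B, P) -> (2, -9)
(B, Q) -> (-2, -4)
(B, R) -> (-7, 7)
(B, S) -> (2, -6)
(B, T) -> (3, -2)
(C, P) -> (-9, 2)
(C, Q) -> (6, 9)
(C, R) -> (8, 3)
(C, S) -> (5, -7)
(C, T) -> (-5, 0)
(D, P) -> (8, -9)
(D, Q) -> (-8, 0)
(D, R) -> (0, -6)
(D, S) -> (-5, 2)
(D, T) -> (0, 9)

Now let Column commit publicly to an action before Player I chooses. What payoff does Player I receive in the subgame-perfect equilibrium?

Backward induction with Column moving first.
- P: BR = D, leader payoff -9.
- Q: BR = C, leader payoff 9.
- R: BR = C, leader payoff 3.
- S: BR = C, leader payoff -7.
- T: BR = A, leader payoff -7.
Column's induced payoffs are -9, 9, 3, -7, -7, so Column commits to Q. Subgame-perfect outcome: (C, Q) with payoffs (6, 9).

6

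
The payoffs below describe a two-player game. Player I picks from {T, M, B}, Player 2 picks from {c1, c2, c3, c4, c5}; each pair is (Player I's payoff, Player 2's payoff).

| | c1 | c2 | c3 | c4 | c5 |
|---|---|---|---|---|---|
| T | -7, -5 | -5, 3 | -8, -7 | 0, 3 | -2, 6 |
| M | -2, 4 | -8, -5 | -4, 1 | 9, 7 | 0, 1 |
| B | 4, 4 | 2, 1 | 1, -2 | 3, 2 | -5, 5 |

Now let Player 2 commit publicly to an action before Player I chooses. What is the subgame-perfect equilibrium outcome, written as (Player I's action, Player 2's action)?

(M, c4)

Solve by backward induction (Player 2 leads).
- c1: Player I compares -7, -2, 4 and picks B; Player 2 would get 4.
- c2: Player I compares -5, -8, 2 and picks B; Player 2 would get 1.
- c3: Player I compares -8, -4, 1 and picks B; Player 2 would get -2.
- c4: Player I compares 0, 9, 3 and picks M; Player 2 would get 7.
- c5: Player I compares -2, 0, -5 and picks M; Player 2 would get 1.
Among 4, 1, -2, 7, 1, the best is 7 at c4. Subgame-perfect outcome: (M, c4) with payoffs (9, 7).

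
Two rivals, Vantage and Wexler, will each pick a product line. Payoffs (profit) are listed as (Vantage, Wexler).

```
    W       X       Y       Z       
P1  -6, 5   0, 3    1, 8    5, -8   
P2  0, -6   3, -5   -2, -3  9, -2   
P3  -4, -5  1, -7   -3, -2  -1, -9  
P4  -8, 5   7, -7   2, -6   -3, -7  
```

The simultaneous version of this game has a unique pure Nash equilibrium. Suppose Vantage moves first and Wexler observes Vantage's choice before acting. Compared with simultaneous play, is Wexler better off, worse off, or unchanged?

unchanged

Backward induction with Vantage moving first.
- P1: Wexler compares 5, 3, 8, -8 and picks Y; Vantage would get 1.
- P2: Wexler compares -6, -5, -3, -2 and picks Z; Vantage would get 9.
- P3: Wexler compares -5, -7, -2, -9 and picks Y; Vantage would get -3.
- P4: Wexler compares 5, -7, -6, -7 and picks W; Vantage would get -8.
Maximizing over 1, 9, -3, -8, Vantage chooses P2. Subgame-perfect outcome: (P2, Z) with payoffs (9, -2).
Under simultaneous play:
Vantage's best replies: W→P2; X→P4; Y→P4; Z→P2.
Wexler's best replies: P1→Y; P2→Z; P3→Y; P4→W.
The unique mutual best reply is (P2, Z), giving (9, -2).
Wexler earns -2 sequentially versus -2 at the Nash outcome: unchanged.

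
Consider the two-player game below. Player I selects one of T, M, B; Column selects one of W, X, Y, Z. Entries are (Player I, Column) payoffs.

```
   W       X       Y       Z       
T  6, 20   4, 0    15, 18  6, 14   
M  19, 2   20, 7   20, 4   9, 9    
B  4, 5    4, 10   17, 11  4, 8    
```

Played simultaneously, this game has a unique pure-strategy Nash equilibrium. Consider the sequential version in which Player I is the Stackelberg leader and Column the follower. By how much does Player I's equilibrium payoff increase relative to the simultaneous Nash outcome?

8

Backward induction with Player I moving first.
- T: Column compares 20, 0, 18, 14 and picks W; Player I would get 6.
- M: Column compares 2, 7, 4, 9 and picks Z; Player I would get 9.
- B: Column compares 5, 10, 11, 8 and picks Y; Player I would get 17.
Among 6, 9, 17, the best is 17 at B. Subgame-perfect outcome: (B, Y) with payoffs (17, 11).
Under simultaneous play:
Player I's best replies: W→M; X→M; Y→M; Z→M.
Column's best replies: T→W; M→Z; B→Y.
Only (M, Z) has each player best-responding; Nash payoffs (9, 9).
Player I's commitment gain: 17 − 9 = 8.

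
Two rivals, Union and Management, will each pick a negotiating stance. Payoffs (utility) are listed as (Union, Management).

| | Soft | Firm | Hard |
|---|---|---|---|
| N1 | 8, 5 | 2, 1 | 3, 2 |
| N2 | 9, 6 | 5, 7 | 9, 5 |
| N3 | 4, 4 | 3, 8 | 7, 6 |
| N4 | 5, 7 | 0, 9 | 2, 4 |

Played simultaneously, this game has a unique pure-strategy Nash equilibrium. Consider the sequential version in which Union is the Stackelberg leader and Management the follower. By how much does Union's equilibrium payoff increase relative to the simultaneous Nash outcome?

Management best-responds to each possible Union move:
- N1: BR = Soft, leader payoff 8.
- N2: BR = Firm, leader payoff 5.
- N3: BR = Firm, leader payoff 3.
- N4: BR = Firm, leader payoff 0.
Among 8, 5, 3, 0, the best is 8 at N1. Subgame-perfect outcome: (N1, Soft) with payoffs (8, 5).
For the simultaneous game, intersect best replies.
Union's best replies: Soft→N2; Firm→N2; Hard→N2.
Management's best replies: N1→Soft; N2→Firm; N3→Firm; N4→Firm.
Only (N2, Firm) has each player best-responding; Nash payoffs (5, 7).
Union's commitment gain: 8 − 5 = 3.

3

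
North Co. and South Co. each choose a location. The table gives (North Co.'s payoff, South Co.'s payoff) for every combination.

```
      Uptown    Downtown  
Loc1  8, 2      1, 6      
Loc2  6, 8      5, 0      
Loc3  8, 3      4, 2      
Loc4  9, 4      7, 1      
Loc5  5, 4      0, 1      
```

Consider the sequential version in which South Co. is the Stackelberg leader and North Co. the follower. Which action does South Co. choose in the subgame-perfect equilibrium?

Backward induction with South Co. moving first.
- Uptown → North Co. plays Loc4 (best of 8, 6, 8, 9, 5); South Co. gets 4.
- Downtown → North Co. plays Loc4 (best of 1, 5, 4, 7, 0); South Co. gets 1.
Maximizing over 4, 1, South Co. chooses Uptown. Subgame-perfect outcome: (Loc4, Uptown) with payoffs (9, 4).

Uptown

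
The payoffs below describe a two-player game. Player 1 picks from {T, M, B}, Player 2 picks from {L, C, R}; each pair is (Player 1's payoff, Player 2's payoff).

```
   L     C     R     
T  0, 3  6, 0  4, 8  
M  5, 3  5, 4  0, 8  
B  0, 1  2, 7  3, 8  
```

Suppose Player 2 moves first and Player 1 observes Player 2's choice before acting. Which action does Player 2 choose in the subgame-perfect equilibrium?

Work backward from Player 1's decision.
- L: BR = M, leader payoff 3.
- C: BR = T, leader payoff 0.
- R: BR = T, leader payoff 8.
Among 3, 0, 8, the best is 8 at R. Subgame-perfect outcome: (T, R) with payoffs (4, 8).

R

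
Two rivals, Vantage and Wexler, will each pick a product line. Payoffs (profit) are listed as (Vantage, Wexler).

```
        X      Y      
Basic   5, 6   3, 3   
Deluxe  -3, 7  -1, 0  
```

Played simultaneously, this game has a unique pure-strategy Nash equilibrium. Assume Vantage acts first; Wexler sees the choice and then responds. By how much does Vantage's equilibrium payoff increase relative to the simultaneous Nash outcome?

0

Solve by backward induction (Vantage leads).
- Basic: BR = X, leader payoff 5.
- Deluxe: BR = X, leader payoff -3.
Vantage's induced payoffs are 5, -3, so Vantage commits to Basic. Subgame-perfect outcome: (Basic, X) with payoffs (5, 6).
Now find the simultaneous Nash equilibrium.
Vantage's best replies: X→Basic; Y→Basic.
Wexler's best replies: Basic→X; Deluxe→X.
Only (Basic, X) has each player best-responding; Nash payoffs (5, 6).
Vantage's commitment gain: 5 − 5 = 0.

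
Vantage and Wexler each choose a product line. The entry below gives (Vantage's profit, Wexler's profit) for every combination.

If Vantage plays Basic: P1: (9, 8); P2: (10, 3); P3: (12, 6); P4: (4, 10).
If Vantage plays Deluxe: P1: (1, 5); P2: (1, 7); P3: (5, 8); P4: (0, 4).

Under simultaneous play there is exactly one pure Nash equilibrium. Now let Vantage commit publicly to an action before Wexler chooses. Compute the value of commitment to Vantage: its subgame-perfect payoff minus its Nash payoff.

Backward induction with Vantage moving first.
- Basic → Wexler plays P4 (best of 8, 3, 6, 10); Vantage gets 4.
- Deluxe → Wexler plays P3 (best of 5, 7, 8, 4); Vantage gets 5.
Among 4, 5, the best is 5 at Deluxe. Subgame-perfect outcome: (Deluxe, P3) with payoffs (5, 8).
Now find the simultaneous Nash equilibrium.
Vantage's best replies: P1→Basic; P2→Basic; P3→Basic; P4→Basic.
Wexler's best replies: Basic→P4; Deluxe→P3.
Only (Basic, P4) has each player best-responding; Nash payoffs (4, 10).
Vantage's commitment gain: 5 − 4 = 1.

1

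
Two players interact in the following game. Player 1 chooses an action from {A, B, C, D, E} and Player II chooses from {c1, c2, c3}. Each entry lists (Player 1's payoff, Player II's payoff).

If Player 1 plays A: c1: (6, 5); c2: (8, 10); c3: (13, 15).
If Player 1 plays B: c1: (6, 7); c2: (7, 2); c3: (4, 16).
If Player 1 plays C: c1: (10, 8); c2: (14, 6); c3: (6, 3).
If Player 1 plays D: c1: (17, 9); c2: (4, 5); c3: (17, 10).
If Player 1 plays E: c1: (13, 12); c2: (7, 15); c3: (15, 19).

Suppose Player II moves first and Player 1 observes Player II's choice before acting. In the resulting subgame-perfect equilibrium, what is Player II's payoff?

10

Work backward from Player 1's decision.
- c1: BR = D, leader payoff 9.
- c2: BR = C, leader payoff 6.
- c3: BR = D, leader payoff 10.
Among 9, 6, 10, the best is 10 at c3. Subgame-perfect outcome: (D, c3) with payoffs (17, 10).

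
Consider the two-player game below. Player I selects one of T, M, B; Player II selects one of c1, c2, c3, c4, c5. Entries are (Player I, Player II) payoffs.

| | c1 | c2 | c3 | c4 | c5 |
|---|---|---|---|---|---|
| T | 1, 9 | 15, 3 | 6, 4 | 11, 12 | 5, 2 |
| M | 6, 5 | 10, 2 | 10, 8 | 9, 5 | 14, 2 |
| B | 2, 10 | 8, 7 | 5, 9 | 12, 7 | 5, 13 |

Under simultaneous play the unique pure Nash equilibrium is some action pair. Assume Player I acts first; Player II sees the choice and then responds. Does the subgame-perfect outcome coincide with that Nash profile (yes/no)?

Work backward from Player II's decision.
- T: BR = c4, leader payoff 11.
- M: BR = c3, leader payoff 10.
- B: BR = c5, leader payoff 5.
Player I's induced payoffs are 11, 10, 5, so Player I commits to T. Subgame-perfect outcome: (T, c4) with payoffs (11, 12).
For the simultaneous game, intersect best replies.
Player I's best replies: c1→M; c2→T; c3→M; c4→B; c5→M.
Player II's best replies: T→c4; M→c3; B→c5.
Only (M, c3) has each player best-responding; Nash payoffs (10, 8).
Sequential outcome (T, c4) differs from the Nash profile (M, c3).

no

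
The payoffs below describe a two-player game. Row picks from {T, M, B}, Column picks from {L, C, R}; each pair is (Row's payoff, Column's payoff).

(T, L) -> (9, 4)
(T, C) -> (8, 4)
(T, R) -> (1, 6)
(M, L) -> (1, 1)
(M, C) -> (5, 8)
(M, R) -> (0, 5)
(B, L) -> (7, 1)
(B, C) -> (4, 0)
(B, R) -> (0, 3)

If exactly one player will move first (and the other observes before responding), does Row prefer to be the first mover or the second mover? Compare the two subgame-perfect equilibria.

first

If Row leads: Column's best replies are T→R, M→C, B→R; Row's induced payoffs 1, 5, 0; outcome (M, C), payoffs (5, 8).
If Column leads: Row's best replies are L→T, C→T, R→T; Column's induced payoffs 4, 4, 6; outcome (T, R), payoffs (1, 6).
Row gets 5 moving first and 1 moving second, so Row prefers to move first.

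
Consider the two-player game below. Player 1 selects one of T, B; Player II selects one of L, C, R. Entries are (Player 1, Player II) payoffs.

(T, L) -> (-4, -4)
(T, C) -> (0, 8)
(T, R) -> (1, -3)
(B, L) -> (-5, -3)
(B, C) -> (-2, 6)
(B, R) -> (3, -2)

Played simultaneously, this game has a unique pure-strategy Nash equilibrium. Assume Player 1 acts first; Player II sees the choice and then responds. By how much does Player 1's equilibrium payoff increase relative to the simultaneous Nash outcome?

0

Player II best-responds to each possible Player 1 move:
- T → Player II plays C (best of -4, 8, -3); Player 1 gets 0.
- B → Player II plays C (best of -3, 6, -2); Player 1 gets -2.
Maximizing over 0, -2, Player 1 chooses T. Subgame-perfect outcome: (T, C) with payoffs (0, 8).
Under simultaneous play:
Player 1's best replies: L→T; C→T; R→B.
Player II's best replies: T→C; B→C.
Only (T, C) has each player best-responding; Nash payoffs (0, 8).
Player 1's commitment gain: 0 − 0 = 0.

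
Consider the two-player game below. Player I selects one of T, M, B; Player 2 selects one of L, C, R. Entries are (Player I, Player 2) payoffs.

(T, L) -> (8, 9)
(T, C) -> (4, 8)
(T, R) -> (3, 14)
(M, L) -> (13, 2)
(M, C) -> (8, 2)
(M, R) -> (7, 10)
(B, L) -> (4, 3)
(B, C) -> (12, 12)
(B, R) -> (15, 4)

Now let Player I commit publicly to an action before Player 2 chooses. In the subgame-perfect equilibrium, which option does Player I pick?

Backward induction with Player I moving first.
- T: Player 2 compares 9, 8, 14 and picks R; Player I would get 3.
- M: Player 2 compares 2, 2, 10 and picks R; Player I would get 7.
- B: Player 2 compares 3, 12, 4 and picks C; Player I would get 12.
Maximizing over 3, 7, 12, Player I chooses B. Subgame-perfect outcome: (B, C) with payoffs (12, 12).

B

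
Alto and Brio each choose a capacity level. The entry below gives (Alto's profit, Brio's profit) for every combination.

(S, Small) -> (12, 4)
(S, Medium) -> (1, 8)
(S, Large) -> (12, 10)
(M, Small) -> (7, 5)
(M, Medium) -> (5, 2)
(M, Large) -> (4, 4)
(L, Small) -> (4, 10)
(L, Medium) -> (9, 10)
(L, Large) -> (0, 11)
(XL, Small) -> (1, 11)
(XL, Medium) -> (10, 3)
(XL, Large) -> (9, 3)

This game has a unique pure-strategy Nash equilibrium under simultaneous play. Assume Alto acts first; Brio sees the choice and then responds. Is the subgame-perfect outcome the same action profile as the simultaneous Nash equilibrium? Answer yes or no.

yes

Solve by backward induction (Alto leads).
- S: Brio compares 4, 8, 10 and picks Large; Alto would get 12.
- M: Brio compares 5, 2, 4 and picks Small; Alto would get 7.
- L: Brio compares 10, 10, 11 and picks Large; Alto would get 0.
- XL: Brio compares 11, 3, 3 and picks Small; Alto would get 1.
Among 12, 7, 0, 1, the best is 12 at S. Subgame-perfect outcome: (S, Large) with payoffs (12, 10).
Now find the simultaneous Nash equilibrium.
Alto's best replies: Small→S; Medium→XL; Large→S.
Brio's best replies: S→Large; M→Small; L→Large; XL→Small.
Only (S, Large) has each player best-responding; Nash payoffs (12, 10).
Sequential outcome (S, Large) coincides with the Nash profile (S, Large).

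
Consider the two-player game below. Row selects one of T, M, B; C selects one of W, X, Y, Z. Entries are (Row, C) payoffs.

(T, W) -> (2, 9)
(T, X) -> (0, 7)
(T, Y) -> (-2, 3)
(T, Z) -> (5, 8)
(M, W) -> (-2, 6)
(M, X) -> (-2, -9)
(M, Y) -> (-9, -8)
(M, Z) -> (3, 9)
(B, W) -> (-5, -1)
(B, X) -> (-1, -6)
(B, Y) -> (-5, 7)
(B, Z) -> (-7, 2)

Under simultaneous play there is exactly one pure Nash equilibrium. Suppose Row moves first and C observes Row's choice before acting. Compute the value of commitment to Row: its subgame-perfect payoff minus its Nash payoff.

Solve by backward induction (Row leads).
- T: C compares 9, 7, 3, 8 and picks W; Row would get 2.
- M: C compares 6, -9, -8, 9 and picks Z; Row would get 3.
- B: C compares -1, -6, 7, 2 and picks Y; Row would get -5.
Among 2, 3, -5, the best is 3 at M. Subgame-perfect outcome: (M, Z) with payoffs (3, 9).
For the simultaneous game, intersect best replies.
Row's best replies: W→T; X→T; Y→T; Z→T.
C's best replies: T→W; M→Z; B→Y.
The unique mutual best reply is (T, W), giving (2, 9).
Row's commitment gain: 3 − 2 = 1.

1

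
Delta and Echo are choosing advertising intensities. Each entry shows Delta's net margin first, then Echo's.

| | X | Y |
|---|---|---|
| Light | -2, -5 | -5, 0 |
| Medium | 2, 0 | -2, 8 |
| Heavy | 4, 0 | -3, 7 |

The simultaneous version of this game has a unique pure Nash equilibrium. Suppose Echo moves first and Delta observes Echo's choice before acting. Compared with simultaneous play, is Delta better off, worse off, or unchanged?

unchanged

Solve by backward induction (Echo leads).
- X: Delta compares -2, 2, 4 and picks Heavy; Echo would get 0.
- Y: Delta compares -5, -2, -3 and picks Medium; Echo would get 8.
Echo's induced payoffs are 0, 8, so Echo commits to Y. Subgame-perfect outcome: (Medium, Y) with payoffs (-2, 8).
For the simultaneous game, intersect best replies.
Delta's best replies: X→Heavy; Y→Medium.
Echo's best replies: Light→Y; Medium→Y; Heavy→Y.
Only (Medium, Y) has each player best-responding; Nash payoffs (-2, 8).
Delta earns -2 sequentially versus -2 at the Nash outcome: unchanged.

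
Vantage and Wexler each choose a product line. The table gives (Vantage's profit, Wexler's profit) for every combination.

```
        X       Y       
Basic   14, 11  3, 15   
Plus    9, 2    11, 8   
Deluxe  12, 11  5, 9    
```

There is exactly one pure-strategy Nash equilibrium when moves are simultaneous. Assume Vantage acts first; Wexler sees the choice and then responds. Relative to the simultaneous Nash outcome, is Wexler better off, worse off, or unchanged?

Solve by backward induction (Vantage leads).
- Basic → Wexler plays Y (best of 11, 15); Vantage gets 3.
- Plus → Wexler plays Y (best of 2, 8); Vantage gets 11.
- Deluxe → Wexler plays X (best of 11, 9); Vantage gets 12.
Among 3, 11, 12, the best is 12 at Deluxe. Subgame-perfect outcome: (Deluxe, X) with payoffs (12, 11).
For the simultaneous game, intersect best replies.
Vantage's best replies: X→Basic; Y→Plus.
Wexler's best replies: Basic→Y; Plus→Y; Deluxe→X.
The unique mutual best reply is (Plus, Y), giving (11, 8).
Wexler earns 11 sequentially versus 8 at the Nash outcome: better off.

better off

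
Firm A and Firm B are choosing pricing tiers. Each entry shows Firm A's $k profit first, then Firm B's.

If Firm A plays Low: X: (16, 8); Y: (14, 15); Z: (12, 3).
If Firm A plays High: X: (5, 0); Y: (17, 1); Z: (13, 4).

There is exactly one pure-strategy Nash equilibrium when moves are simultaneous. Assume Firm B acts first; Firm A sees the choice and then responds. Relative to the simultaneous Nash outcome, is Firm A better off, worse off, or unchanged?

Firm A best-responds to each possible Firm B move:
- X → Firm A plays Low (best of 16, 5); Firm B gets 8.
- Y → Firm A plays High (best of 14, 17); Firm B gets 1.
- Z → Firm A plays High (best of 12, 13); Firm B gets 4.
Among 8, 1, 4, the best is 8 at X. Subgame-perfect outcome: (Low, X) with payoffs (16, 8).
Now find the simultaneous Nash equilibrium.
Firm A's best replies: X→Low; Y→High; Z→High.
Firm B's best replies: Low→Y; High→Z.
Only (High, Z) has each player best-responding; Nash payoffs (13, 4).
Firm A earns 16 sequentially versus 13 at the Nash outcome: better off.

better off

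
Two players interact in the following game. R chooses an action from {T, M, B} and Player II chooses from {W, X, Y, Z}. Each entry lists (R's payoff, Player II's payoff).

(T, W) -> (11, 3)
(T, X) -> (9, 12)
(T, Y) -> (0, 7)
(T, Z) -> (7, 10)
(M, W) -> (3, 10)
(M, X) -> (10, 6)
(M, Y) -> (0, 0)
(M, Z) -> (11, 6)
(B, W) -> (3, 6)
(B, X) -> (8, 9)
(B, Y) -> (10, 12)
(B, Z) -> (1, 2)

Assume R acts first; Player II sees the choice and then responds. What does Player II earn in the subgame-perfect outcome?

Backward induction with R moving first.
- T: BR = X, leader payoff 9.
- M: BR = W, leader payoff 3.
- B: BR = Y, leader payoff 10.
Maximizing over 9, 3, 10, R chooses B. Subgame-perfect outcome: (B, Y) with payoffs (10, 12).

12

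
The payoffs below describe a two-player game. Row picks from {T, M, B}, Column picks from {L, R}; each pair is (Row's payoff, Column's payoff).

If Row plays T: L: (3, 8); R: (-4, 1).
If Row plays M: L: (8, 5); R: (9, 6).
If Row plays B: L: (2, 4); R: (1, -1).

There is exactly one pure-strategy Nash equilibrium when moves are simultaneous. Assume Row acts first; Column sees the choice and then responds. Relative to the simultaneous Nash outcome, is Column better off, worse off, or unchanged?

unchanged

Work backward from Column's decision.
- T: BR = L, leader payoff 3.
- M: BR = R, leader payoff 9.
- B: BR = L, leader payoff 2.
Maximizing over 3, 9, 2, Row chooses M. Subgame-perfect outcome: (M, R) with payoffs (9, 6).
Now find the simultaneous Nash equilibrium.
Row's best replies: L→M; R→M.
Column's best replies: T→L; M→R; B→L.
The unique mutual best reply is (M, R), giving (9, 6).
Column earns 6 sequentially versus 6 at the Nash outcome: unchanged.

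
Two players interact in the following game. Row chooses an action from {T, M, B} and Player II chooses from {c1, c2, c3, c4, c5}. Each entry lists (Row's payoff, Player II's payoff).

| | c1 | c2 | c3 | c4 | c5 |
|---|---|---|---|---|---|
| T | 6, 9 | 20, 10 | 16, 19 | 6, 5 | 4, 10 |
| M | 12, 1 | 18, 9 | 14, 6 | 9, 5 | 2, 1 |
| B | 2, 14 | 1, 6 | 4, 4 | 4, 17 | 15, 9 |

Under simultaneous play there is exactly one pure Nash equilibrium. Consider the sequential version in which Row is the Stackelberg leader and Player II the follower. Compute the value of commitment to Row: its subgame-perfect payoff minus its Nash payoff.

Solve by backward induction (Row leads).
- T: BR = c3, leader payoff 16.
- M: BR = c2, leader payoff 18.
- B: BR = c4, leader payoff 4.
Row's induced payoffs are 16, 18, 4, so Row commits to M. Subgame-perfect outcome: (M, c2) with payoffs (18, 9).
Under simultaneous play:
Row's best replies: c1→M; c2→T; c3→T; c4→M; c5→B.
Player II's best replies: T→c3; M→c2; B→c4.
The unique mutual best reply is (T, c3), giving (16, 19).
Row's commitment gain: 18 − 16 = 2.

2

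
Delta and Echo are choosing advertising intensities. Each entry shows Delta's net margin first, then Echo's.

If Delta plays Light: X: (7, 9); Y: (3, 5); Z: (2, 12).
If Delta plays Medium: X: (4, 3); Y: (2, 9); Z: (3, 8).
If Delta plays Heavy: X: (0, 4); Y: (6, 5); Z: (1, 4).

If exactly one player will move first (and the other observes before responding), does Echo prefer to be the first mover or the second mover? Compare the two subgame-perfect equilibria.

first

If Delta leads: Echo's best replies are Light→Z, Medium→Y, Heavy→Y; Delta's induced payoffs 2, 2, 6; outcome (Heavy, Y), payoffs (6, 5).
If Echo leads: Delta's best replies are X→Light, Y→Heavy, Z→Medium; Echo's induced payoffs 9, 5, 8; outcome (Light, X), payoffs (7, 9).
Echo gets 9 moving first and 5 moving second, so Echo prefers to move first.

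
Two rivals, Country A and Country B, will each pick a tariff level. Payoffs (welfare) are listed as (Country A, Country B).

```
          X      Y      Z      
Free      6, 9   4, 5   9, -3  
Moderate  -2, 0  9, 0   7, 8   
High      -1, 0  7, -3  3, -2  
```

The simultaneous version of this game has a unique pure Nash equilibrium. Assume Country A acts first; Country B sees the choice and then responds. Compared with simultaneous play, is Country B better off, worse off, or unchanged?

Work backward from Country B's decision.
- Free → Country B plays X (best of 9, 5, -3); Country A gets 6.
- Moderate → Country B plays Z (best of 0, 0, 8); Country A gets 7.
- High → Country B plays X (best of 0, -3, -2); Country A gets -1.
Country A's induced payoffs are 6, 7, -1, so Country A commits to Moderate. Subgame-perfect outcome: (Moderate, Z) with payoffs (7, 8).
Now find the simultaneous Nash equilibrium.
Country A's best replies: X→Free; Y→Moderate; Z→Free.
Country B's best replies: Free→X; Moderate→Z; High→X.
Only (Free, X) has each player best-responding; Nash payoffs (6, 9).
Country B earns 8 sequentially versus 9 at the Nash outcome: worse off.

worse off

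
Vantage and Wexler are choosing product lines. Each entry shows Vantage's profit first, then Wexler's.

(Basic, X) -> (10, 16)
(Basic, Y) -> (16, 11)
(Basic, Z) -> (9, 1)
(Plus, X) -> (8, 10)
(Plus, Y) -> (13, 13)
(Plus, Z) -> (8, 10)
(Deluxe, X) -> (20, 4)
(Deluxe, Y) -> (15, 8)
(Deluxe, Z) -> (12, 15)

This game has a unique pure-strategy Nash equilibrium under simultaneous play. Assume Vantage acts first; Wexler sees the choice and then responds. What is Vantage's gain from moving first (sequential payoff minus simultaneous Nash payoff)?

1

Wexler best-responds to each possible Vantage move:
- Basic → Wexler plays X (best of 16, 11, 1); Vantage gets 10.
- Plus → Wexler plays Y (best of 10, 13, 10); Vantage gets 13.
- Deluxe → Wexler plays Z (best of 4, 8, 15); Vantage gets 12.
Maximizing over 10, 13, 12, Vantage chooses Plus. Subgame-perfect outcome: (Plus, Y) with payoffs (13, 13).
For the simultaneous game, intersect best replies.
Vantage's best replies: X→Deluxe; Y→Basic; Z→Deluxe.
Wexler's best replies: Basic→X; Plus→Y; Deluxe→Z.
Only (Deluxe, Z) has each player best-responding; Nash payoffs (12, 15).
Vantage's commitment gain: 13 − 12 = 1.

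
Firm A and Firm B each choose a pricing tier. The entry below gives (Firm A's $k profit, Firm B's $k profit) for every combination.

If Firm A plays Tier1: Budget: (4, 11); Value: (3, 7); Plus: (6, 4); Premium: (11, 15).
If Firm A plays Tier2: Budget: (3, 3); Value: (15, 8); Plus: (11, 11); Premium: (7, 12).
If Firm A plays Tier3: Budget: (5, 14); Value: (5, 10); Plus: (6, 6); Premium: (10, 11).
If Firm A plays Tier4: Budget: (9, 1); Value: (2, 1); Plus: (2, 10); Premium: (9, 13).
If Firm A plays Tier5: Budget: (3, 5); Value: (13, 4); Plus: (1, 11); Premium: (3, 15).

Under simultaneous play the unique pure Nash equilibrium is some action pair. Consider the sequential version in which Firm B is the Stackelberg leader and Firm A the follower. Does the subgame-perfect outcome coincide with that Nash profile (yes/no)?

yes

Work backward from Firm A's decision.
- Budget → Firm A plays Tier4 (best of 4, 3, 5, 9, 3); Firm B gets 1.
- Value → Firm A plays Tier2 (best of 3, 15, 5, 2, 13); Firm B gets 8.
- Plus → Firm A plays Tier2 (best of 6, 11, 6, 2, 1); Firm B gets 11.
- Premium → Firm A plays Tier1 (best of 11, 7, 10, 9, 3); Firm B gets 15.
Among 1, 8, 11, 15, the best is 15 at Premium. Subgame-perfect outcome: (Tier1, Premium) with payoffs (11, 15).
Now find the simultaneous Nash equilibrium.
Firm A's best replies: Budget→Tier4; Value→Tier2; Plus→Tier2; Premium→Tier1.
Firm B's best replies: Tier1→Premium; Tier2→Premium; Tier3→Budget; Tier4→Premium; Tier5→Premium.
Only (Tier1, Premium) has each player best-responding; Nash payoffs (11, 15).
Sequential outcome (Tier1, Premium) coincides with the Nash profile (Tier1, Premium).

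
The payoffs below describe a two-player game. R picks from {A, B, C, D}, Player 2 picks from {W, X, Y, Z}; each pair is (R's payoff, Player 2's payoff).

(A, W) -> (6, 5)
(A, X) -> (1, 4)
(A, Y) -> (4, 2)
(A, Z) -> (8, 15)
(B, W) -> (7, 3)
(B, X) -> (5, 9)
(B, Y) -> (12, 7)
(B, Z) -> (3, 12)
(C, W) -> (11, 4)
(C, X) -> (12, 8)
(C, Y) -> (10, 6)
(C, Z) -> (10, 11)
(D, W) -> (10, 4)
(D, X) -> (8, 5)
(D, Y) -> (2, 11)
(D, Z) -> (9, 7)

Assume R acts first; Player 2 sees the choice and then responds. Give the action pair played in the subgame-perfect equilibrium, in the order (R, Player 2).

Work backward from Player 2's decision.
- A → Player 2 plays Z (best of 5, 4, 2, 15); R gets 8.
- B → Player 2 plays Z (best of 3, 9, 7, 12); R gets 3.
- C → Player 2 plays Z (best of 4, 8, 6, 11); R gets 10.
- D → Player 2 plays Y (best of 4, 5, 11, 7); R gets 2.
Maximizing over 8, 3, 10, 2, R chooses C. Subgame-perfect outcome: (C, Z) with payoffs (10, 11).

(C, Z)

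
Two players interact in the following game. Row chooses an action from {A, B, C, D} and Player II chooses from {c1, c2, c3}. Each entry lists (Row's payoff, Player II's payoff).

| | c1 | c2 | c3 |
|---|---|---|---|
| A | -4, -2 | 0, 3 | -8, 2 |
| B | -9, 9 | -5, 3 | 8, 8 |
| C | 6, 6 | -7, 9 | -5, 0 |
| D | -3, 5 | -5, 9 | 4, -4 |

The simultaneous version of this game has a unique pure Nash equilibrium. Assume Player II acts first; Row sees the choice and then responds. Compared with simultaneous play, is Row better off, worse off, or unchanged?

Row best-responds to each possible Player II move:
- c1: Row compares -4, -9, 6, -3 and picks C; Player II would get 6.
- c2: Row compares 0, -5, -7, -5 and picks A; Player II would get 3.
- c3: Row compares -8, 8, -5, 4 and picks B; Player II would get 8.
Among 6, 3, 8, the best is 8 at c3. Subgame-perfect outcome: (B, c3) with payoffs (8, 8).
Now find the simultaneous Nash equilibrium.
Row's best replies: c1→C; c2→A; c3→B.
Player II's best replies: A→c2; B→c1; C→c2; D→c2.
The unique mutual best reply is (A, c2), giving (0, 3).
Row earns 8 sequentially versus 0 at the Nash outcome: better off.

better off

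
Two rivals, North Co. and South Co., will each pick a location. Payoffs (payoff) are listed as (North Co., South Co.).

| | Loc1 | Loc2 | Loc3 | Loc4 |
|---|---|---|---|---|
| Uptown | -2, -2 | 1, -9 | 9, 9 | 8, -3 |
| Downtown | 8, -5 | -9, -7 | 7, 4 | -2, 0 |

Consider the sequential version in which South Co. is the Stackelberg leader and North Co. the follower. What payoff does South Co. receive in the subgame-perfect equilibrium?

Backward induction with South Co. moving first.
- Loc1: North Co. compares -2, 8 and picks Downtown; South Co. would get -5.
- Loc2: North Co. compares 1, -9 and picks Uptown; South Co. would get -9.
- Loc3: North Co. compares 9, 7 and picks Uptown; South Co. would get 9.
- Loc4: North Co. compares 8, -2 and picks Uptown; South Co. would get -3.
Among -5, -9, 9, -3, the best is 9 at Loc3. Subgame-perfect outcome: (Uptown, Loc3) with payoffs (9, 9).

9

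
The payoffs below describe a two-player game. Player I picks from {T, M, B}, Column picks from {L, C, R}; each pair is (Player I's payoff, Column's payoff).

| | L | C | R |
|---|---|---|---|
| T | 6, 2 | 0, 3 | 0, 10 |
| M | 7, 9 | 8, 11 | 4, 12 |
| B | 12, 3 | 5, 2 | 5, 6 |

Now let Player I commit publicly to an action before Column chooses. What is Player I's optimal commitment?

Backward induction with Player I moving first.
- T → Column plays R (best of 2, 3, 10); Player I gets 0.
- M → Column plays R (best of 9, 11, 12); Player I gets 4.
- B → Column plays R (best of 3, 2, 6); Player I gets 5.
Among 0, 4, 5, the best is 5 at B. Subgame-perfect outcome: (B, R) with payoffs (5, 6).

B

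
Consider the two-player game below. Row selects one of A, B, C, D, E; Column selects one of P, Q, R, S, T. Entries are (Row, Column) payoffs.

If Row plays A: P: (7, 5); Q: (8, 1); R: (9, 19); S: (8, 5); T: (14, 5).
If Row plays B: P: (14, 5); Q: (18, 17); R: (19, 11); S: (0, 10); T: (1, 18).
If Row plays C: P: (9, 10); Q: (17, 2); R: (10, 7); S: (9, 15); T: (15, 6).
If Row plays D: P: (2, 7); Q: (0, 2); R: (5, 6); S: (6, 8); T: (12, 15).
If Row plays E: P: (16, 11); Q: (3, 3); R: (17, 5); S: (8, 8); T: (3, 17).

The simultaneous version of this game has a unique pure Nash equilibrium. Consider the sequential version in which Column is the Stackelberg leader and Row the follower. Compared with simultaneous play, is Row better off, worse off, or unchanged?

better off

Solve by backward induction (Column leads).
- P → Row plays E (best of 7, 14, 9, 2, 16); Column gets 11.
- Q → Row plays B (best of 8, 18, 17, 0, 3); Column gets 17.
- R → Row plays B (best of 9, 19, 10, 5, 17); Column gets 11.
- S → Row plays C (best of 8, 0, 9, 6, 8); Column gets 15.
- T → Row plays C (best of 14, 1, 15, 12, 3); Column gets 6.
Among 11, 17, 11, 15, 6, the best is 17 at Q. Subgame-perfect outcome: (B, Q) with payoffs (18, 17).
Now find the simultaneous Nash equilibrium.
Row's best replies: P→E; Q→B; R→B; S→C; T→C.
Column's best replies: A→R; B→T; C→S; D→T; E→T.
Only (C, S) has each player best-responding; Nash payoffs (9, 15).
Row earns 18 sequentially versus 9 at the Nash outcome: better off.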